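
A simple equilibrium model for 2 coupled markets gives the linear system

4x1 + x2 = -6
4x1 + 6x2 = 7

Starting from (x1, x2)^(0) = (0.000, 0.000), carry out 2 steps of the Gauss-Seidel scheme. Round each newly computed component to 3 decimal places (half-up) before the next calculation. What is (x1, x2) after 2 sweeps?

(-2.042, 2.528)

Iteration 1:
  x1 = (-6 - (1)·0.000) / (4) = -1.500
  x2 = (7 - (4)·-1.500) / (6) = 2.167
Iteration 2:
  x1 = (-6 - (1)·2.167) / (4) = -2.042
  x2 = (7 - (4)·-2.042) / (6) = 2.528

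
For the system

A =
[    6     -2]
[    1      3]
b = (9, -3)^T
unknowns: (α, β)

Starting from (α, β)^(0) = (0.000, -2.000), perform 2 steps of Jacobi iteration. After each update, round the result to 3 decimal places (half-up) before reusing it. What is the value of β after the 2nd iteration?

Iteration 1:
  α = (9 - (-2)·-2.000) / (6) = 0.833
  β = (-3 - (1)·0.000) / (3) = -1.000
Iteration 2:
  α = (9 - (-2)·-1.000) / (6) = 1.167
  β = (-3 - (1)·0.833) / (3) = -1.278

-1.278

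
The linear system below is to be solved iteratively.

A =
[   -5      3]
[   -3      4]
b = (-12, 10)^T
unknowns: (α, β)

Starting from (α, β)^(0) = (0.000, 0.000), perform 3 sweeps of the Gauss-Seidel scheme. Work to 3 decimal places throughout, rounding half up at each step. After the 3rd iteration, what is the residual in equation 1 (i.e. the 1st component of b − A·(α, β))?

Iteration 1:
  α = (-12 - (3)·0.000) / (-5) = 2.400
  β = (10 - (-3)·2.400) / (4) = 4.300
Iteration 2:
  α = (-12 - (3)·4.300) / (-5) = 4.980
  β = (10 - (-3)·4.980) / (4) = 6.235
Iteration 3:
  α = (-12 - (3)·6.235) / (-5) = 6.141
  β = (10 - (-3)·6.141) / (4) = 7.106
Residual b − A·x = (-2.613, -0.001)

-2.613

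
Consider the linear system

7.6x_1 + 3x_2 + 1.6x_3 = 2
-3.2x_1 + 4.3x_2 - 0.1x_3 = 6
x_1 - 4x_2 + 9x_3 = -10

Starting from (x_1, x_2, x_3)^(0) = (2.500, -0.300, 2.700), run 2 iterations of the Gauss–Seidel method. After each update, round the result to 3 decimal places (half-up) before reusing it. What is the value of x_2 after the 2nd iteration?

Iteration 1:
  x_1 = (2 - (3)·-0.300 - (1.6)·2.700) / (7.6) = -0.187
  x_2 = (6 - (-3.2)·-0.187 - (-0.1)·2.700) / (4.3) = 1.319
  x_3 = (-10 - (1)·-0.187 - (-4)·1.319) / (9) = -0.504
Iteration 2:
  x_1 = (2 - (3)·1.319 - (1.6)·-0.504) / (7.6) = -0.151
  x_2 = (6 - (-3.2)·-0.151 - (-0.1)·-0.504) / (4.3) = 1.271
  x_3 = (-10 - (1)·-0.151 - (-4)·1.271) / (9) = -0.529

1.271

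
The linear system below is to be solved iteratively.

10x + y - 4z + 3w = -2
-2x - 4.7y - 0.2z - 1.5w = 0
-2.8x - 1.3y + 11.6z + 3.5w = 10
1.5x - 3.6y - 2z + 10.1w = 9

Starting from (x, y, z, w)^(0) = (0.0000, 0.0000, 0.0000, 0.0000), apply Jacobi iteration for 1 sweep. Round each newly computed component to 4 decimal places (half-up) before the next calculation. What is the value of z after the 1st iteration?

Iteration 1:
  x = (-2 - (1)·0.0000 - (-4)·0.0000 - (3)·0.0000) / (10) = -0.2000
  y = (0 - (-2)·0.0000 - (-0.2)·0.0000 - (-1.5)·0.0000) / (-4.7) = 0.0000
  z = (10 - (-2.8)·0.0000 - (-1.3)·0.0000 - (3.5)·0.0000) / (11.6) = 0.8621
  w = (9 - (1.5)·0.0000 - (-3.6)·0.0000 - (-2)·0.0000) / (10.1) = 0.8911

0.8621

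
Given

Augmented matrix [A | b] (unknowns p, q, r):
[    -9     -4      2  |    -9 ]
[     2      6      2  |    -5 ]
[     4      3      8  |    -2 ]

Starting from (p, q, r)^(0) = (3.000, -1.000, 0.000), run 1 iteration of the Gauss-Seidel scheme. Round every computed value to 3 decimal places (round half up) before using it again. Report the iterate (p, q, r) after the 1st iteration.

Iteration 1:
  p = (-9 - (-4)·-1.000 - (2)·0.000) / (-9) = 1.444
  q = (-5 - (2)·1.444 - (2)·0.000) / (6) = -1.315
  r = (-2 - (4)·1.444 - (3)·-1.315) / (8) = -0.479

(1.444, -1.315, -0.479)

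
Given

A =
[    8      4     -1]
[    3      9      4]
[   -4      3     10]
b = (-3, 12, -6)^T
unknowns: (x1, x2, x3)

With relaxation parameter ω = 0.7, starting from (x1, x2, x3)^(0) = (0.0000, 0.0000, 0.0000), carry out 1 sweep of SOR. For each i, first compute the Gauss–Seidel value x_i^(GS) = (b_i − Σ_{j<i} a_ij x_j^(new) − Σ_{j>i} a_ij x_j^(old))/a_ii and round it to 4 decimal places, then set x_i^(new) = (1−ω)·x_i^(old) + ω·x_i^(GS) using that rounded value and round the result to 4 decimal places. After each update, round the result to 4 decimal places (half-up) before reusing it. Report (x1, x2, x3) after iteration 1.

Iteration 1:
  x1: GS value = (-3 - (4)·0.0000 - (-1)·0.0000) / (8) = -0.3750;  x1 ← (1−ω)·0.0000 + ω·-0.3750 = -0.2625
  x2: GS value = (12 - (3)·-0.2625 - (4)·0.0000) / (9) = 1.4208;  x2 ← (1−ω)·0.0000 + ω·1.4208 = 0.9946
  x3: GS value = (-6 - (-4)·-0.2625 - (3)·0.9946) / (10) = -1.0034;  x3 ← (1−ω)·0.0000 + ω·-1.0034 = -0.7024

(-0.2625, 0.9946, -0.7024)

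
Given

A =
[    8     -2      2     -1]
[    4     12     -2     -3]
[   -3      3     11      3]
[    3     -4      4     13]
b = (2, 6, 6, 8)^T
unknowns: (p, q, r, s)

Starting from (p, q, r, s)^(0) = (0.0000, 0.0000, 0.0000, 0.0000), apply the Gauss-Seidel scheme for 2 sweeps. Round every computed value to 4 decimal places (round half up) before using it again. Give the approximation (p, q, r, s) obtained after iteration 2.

Iteration 1:
  p = (2 - (-2)·0.0000 - (2)·0.0000 - (-1)·0.0000) / (8) = 0.2500
  q = (6 - (4)·0.2500 - (-2)·0.0000 - (-3)·0.0000) / (12) = 0.4167
  r = (6 - (-3)·0.2500 - (3)·0.4167 - (3)·0.0000) / (11) = 0.5000
  s = (8 - (3)·0.2500 - (-4)·0.4167 - (4)·0.5000) / (13) = 0.5321
Iteration 2:
  p = (2 - (-2)·0.4167 - (2)·0.5000 - (-1)·0.5321) / (8) = 0.2957
  q = (6 - (4)·0.2957 - (-2)·0.5000 - (-3)·0.5321) / (12) = 0.6178
  r = (6 - (-3)·0.2957 - (3)·0.6178 - (3)·0.5321) / (11) = 0.3125
  s = (8 - (3)·0.2957 - (-4)·0.6178 - (4)·0.3125) / (13) = 0.6411

(0.2957, 0.6178, 0.3125, 0.6411)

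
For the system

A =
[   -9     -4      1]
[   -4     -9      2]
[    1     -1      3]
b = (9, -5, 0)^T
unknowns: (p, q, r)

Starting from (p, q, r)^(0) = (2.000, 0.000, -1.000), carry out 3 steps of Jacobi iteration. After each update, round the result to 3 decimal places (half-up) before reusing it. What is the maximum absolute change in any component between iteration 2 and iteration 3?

Iteration 1:
  p = (9 - (-4)·0.000 - (1)·-1.000) / (-9) = -1.111
  q = (-5 - (-4)·2.000 - (2)·-1.000) / (-9) = -0.556
  r = (0 - (1)·2.000 - (-1)·0.000) / (3) = -0.667
Iteration 2:
  p = (9 - (-4)·-0.556 - (1)·-0.667) / (-9) = -0.827
  q = (-5 - (-4)·-1.111 - (2)·-0.667) / (-9) = 0.901
  r = (0 - (1)·-1.111 - (-1)·-0.556) / (3) = 0.185
Iteration 3:
  p = (9 - (-4)·0.901 - (1)·0.185) / (-9) = -1.380
  q = (-5 - (-4)·-0.827 - (2)·0.185) / (-9) = 0.964
  r = (0 - (1)·-0.827 - (-1)·0.901) / (3) = 0.576
Change: (-0.553, 0.063, 0.391) → max |·| = 0.553

0.553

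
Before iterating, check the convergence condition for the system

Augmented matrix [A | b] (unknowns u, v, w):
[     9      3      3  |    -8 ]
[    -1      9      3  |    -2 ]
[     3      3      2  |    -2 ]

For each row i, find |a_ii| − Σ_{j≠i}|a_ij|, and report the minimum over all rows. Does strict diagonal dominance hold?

-4

row 1: |9| − (3+3) = 3
row 2: |9| − (1+3) = 5
row 3: |2| − (3+3) = -4
minimum over rows = -4 → not strictly diagonally dominant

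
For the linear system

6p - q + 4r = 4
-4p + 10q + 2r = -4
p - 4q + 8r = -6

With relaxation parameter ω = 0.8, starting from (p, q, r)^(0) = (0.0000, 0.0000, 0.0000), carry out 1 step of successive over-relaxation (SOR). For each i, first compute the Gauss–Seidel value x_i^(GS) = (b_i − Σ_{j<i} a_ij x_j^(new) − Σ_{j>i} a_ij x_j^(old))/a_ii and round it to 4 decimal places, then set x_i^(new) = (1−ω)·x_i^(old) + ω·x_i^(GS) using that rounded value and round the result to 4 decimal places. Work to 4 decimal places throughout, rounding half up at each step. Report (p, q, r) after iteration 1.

(0.5334, -0.1493, -0.7130)

Iteration 1:
  p: GS value = (4 - (-1)·0.0000 - (4)·0.0000) / (6) = 0.6667;  p ← (1−ω)·0.0000 + ω·0.6667 = 0.5334
  q: GS value = (-4 - (-4)·0.5334 - (2)·0.0000) / (10) = -0.1866;  q ← (1−ω)·0.0000 + ω·-0.1866 = -0.1493
  r: GS value = (-6 - (1)·0.5334 - (-4)·-0.1493) / (8) = -0.8913;  r ← (1−ω)·0.0000 + ω·-0.8913 = -0.7130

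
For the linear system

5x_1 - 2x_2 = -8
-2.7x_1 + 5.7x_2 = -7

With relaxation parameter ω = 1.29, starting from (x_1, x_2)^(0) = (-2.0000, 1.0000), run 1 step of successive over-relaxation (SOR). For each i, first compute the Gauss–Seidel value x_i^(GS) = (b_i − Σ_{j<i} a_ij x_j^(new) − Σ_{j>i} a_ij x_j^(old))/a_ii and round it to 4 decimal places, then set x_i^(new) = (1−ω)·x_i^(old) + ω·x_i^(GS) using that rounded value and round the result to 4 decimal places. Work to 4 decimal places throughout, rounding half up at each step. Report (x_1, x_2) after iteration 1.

Iteration 1:
  x_1: GS value = (-8 - (-2)·1.0000) / (5) = -1.2000;  x_1 ← (1−ω)·-2.0000 + ω·-1.2000 = -0.9680
  x_2: GS value = (-7 - (-2.7)·-0.9680) / (5.7) = -1.6866;  x_2 ← (1−ω)·1.0000 + ω·-1.6866 = -2.4657

(-0.9680, -2.4657)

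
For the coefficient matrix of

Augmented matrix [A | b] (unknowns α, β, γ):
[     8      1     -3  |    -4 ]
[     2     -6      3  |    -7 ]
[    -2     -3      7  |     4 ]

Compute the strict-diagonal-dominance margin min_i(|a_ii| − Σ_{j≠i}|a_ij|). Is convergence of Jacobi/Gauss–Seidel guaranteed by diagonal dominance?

row 1: |8| − (1+3) = 4
row 2: |-6| − (2+3) = 1
row 3: |7| − (2+3) = 2
minimum over rows = 1 → strictly diagonally dominant (convergence guaranteed)

1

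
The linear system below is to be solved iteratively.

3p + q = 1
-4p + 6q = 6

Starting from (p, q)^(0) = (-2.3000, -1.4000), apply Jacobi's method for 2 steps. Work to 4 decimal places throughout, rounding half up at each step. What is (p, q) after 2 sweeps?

(0.5111, 1.5333)

Iteration 1:
  p = (1 - (1)·-1.4000) / (3) = 0.8000
  q = (6 - (-4)·-2.3000) / (6) = -0.5333
Iteration 2:
  p = (1 - (1)·-0.5333) / (3) = 0.5111
  q = (6 - (-4)·0.8000) / (6) = 1.5333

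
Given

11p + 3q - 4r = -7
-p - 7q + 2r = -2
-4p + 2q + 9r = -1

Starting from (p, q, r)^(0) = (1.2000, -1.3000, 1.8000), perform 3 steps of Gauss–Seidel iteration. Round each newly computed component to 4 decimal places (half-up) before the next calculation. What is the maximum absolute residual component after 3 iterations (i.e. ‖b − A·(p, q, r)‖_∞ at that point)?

Iteration 1:
  p = (-7 - (3)·-1.3000 - (-4)·1.8000) / (11) = 0.3727
  q = (-2 - (-1)·0.3727 - (2)·1.8000) / (-7) = 0.7468
  r = (-1 - (-4)·0.3727 - (2)·0.7468) / (9) = -0.1114
Iteration 2:
  p = (-7 - (3)·0.7468 - (-4)·-0.1114) / (11) = -0.8805
  q = (-2 - (-1)·-0.8805 - (2)·-0.1114) / (-7) = 0.3797
  r = (-1 - (-4)·-0.8805 - (2)·0.3797) / (9) = -0.5868
Iteration 3:
  p = (-7 - (3)·0.3797 - (-4)·-0.5868) / (11) = -0.9533
  q = (-2 - (-1)·-0.9533 - (2)·-0.5868) / (-7) = 0.2542
  r = (-1 - (-4)·-0.9533 - (2)·0.2542) / (9) = -0.5913
Residual b − A·x = (0.3585, 0.0087, 0.0001); ∞-norm = 0.3585

0.3585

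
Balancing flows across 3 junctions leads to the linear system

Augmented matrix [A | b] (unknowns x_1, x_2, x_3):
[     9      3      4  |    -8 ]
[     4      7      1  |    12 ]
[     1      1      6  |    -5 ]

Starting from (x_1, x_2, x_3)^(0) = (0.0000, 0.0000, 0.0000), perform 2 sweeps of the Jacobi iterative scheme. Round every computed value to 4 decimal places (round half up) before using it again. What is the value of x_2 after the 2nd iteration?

Iteration 1:
  x_1 = (-8 - (3)·0.0000 - (4)·0.0000) / (9) = -0.8889
  x_2 = (12 - (4)·0.0000 - (1)·0.0000) / (7) = 1.7143
  x_3 = (-5 - (1)·0.0000 - (1)·0.0000) / (6) = -0.8333
Iteration 2:
  x_1 = (-8 - (3)·1.7143 - (4)·-0.8333) / (9) = -1.0900
  x_2 = (12 - (4)·-0.8889 - (1)·-0.8333) / (7) = 2.3413
  x_3 = (-5 - (1)·-0.8889 - (1)·1.7143) / (6) = -0.9709

2.3413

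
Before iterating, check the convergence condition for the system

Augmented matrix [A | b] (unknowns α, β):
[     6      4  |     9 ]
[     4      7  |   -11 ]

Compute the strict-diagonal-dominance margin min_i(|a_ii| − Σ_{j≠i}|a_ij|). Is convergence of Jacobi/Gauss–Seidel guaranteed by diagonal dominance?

2

row 1: |6| − (4) = 2
row 2: |7| − (4) = 3
minimum over rows = 2 → strictly diagonally dominant (convergence guaranteed)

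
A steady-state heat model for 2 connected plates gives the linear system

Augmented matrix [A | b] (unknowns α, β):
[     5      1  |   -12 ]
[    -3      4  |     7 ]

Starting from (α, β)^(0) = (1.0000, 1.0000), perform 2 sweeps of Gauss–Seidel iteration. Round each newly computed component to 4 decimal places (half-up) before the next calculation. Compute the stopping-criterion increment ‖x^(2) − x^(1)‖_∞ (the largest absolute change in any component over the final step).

0.2400

Iteration 1:
  α = (-12 - (1)·1.0000) / (5) = -2.6000
  β = (7 - (-3)·-2.6000) / (4) = -0.2000
Iteration 2:
  α = (-12 - (1)·-0.2000) / (5) = -2.3600
  β = (7 - (-3)·-2.3600) / (4) = -0.0200
Change: (0.2400, 0.1800) → max |·| = 0.2400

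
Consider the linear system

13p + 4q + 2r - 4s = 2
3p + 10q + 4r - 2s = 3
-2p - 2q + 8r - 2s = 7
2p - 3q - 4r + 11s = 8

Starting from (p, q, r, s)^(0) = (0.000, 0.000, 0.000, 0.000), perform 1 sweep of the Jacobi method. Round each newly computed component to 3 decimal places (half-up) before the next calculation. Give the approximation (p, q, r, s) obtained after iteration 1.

(0.154, 0.300, 0.875, 0.727)

Iteration 1:
  p = (2 - (4)·0.000 - (2)·0.000 - (-4)·0.000) / (13) = 0.154
  q = (3 - (3)·0.000 - (4)·0.000 - (-2)·0.000) / (10) = 0.300
  r = (7 - (-2)·0.000 - (-2)·0.000 - (-2)·0.000) / (8) = 0.875
  s = (8 - (2)·0.000 - (-3)·0.000 - (-4)·0.000) / (11) = 0.727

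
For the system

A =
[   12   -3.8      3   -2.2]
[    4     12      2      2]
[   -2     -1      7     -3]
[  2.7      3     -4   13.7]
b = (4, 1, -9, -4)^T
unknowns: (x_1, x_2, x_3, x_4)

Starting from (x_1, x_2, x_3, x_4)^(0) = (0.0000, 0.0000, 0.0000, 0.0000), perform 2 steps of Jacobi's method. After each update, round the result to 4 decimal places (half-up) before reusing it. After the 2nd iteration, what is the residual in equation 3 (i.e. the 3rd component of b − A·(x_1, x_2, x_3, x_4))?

Iteration 1:
  x_1 = (4 - (-3.8)·0.0000 - (3)·0.0000 - (-2.2)·0.0000) / (12) = 0.3333
  x_2 = (1 - (4)·0.0000 - (2)·0.0000 - (2)·0.0000) / (12) = 0.0833
  x_3 = (-9 - (-2)·0.0000 - (-1)·0.0000 - (-3)·0.0000) / (7) = -1.2857
  x_4 = (-4 - (2.7)·0.0000 - (3)·0.0000 - (-4)·0.0000) / (13.7) = -0.2920
Iteration 2:
  x_1 = (4 - (-3.8)·0.0833 - (3)·-1.2857 - (-2.2)·-0.2920) / (12) = 0.6276
  x_2 = (1 - (4)·0.3333 - (2)·-1.2857 - (2)·-0.2920) / (12) = 0.2352
  x_3 = (-9 - (-2)·0.3333 - (-1)·0.0833 - (-3)·-0.2920) / (7) = -1.3037
  x_4 = (-4 - (2.7)·0.3333 - (3)·0.0833 - (-4)·-1.2857) / (13.7) = -0.7513
Residual b − A·x = (-0.3792, -0.2228, -0.6376, -1.3221)

-0.6376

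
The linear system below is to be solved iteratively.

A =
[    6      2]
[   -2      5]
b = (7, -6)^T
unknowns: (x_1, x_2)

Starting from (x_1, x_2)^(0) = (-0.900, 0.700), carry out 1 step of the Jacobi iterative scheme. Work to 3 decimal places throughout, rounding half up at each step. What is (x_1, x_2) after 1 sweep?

(0.933, -1.560)

Iteration 1:
  x_1 = (7 - (2)·0.700) / (6) = 0.933
  x_2 = (-6 - (-2)·-0.900) / (5) = -1.560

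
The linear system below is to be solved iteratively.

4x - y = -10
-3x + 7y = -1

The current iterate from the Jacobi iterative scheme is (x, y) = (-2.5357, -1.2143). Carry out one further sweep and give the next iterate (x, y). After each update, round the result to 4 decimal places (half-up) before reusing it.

One sweep:
  x = (-10 - (-1)·-1.2143) / (4) = -2.8036
  y = (-1 - (-3)·-2.5357) / (7) = -1.2296

(-2.8036, -1.2296)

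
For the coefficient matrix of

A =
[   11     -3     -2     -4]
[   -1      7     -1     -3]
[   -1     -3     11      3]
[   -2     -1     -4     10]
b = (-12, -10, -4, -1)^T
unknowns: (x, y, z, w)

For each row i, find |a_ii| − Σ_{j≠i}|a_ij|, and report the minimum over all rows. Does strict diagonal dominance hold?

row 1: |11| − (3+2+4) = 2
row 2: |7| − (1+1+3) = 2
row 3: |11| − (1+3+3) = 4
row 4: |10| − (2+1+4) = 3
minimum over rows = 2 → strictly diagonally dominant (convergence guaranteed)

2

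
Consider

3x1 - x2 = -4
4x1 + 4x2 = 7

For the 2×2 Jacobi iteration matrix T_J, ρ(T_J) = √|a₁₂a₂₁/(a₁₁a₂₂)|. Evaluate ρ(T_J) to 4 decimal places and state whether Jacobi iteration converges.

a₁₂a₂₁/(a₁₁a₂₂) = (-1)·(4) / ((3)·(4)) = -0.333333
ρ = √|-0.333333| = √0.333333 = 0.5774
ρ < 1, so Jacobi converges

0.5774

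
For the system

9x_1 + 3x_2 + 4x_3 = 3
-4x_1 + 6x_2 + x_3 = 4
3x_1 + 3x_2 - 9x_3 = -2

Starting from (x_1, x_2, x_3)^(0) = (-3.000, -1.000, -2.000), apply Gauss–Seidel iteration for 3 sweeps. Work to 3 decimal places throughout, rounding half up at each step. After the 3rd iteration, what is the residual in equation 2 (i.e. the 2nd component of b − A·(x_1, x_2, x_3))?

-0.900

Iteration 1:
  x_1 = (3 - (3)·-1.000 - (4)·-2.000) / (9) = 1.556
  x_2 = (4 - (-4)·1.556 - (1)·-2.000) / (6) = 2.037
  x_3 = (-2 - (3)·1.556 - (3)·2.037) / (-9) = 1.420
Iteration 2:
  x_1 = (3 - (3)·2.037 - (4)·1.420) / (9) = -0.977
  x_2 = (4 - (-4)·-0.977 - (1)·1.420) / (6) = -0.221
  x_3 = (-2 - (3)·-0.977 - (3)·-0.221) / (-9) = -0.177
Iteration 3:
  x_1 = (3 - (3)·-0.221 - (4)·-0.177) / (9) = 0.486
  x_2 = (4 - (-4)·0.486 - (1)·-0.177) / (6) = 1.020
  x_3 = (-2 - (3)·0.486 - (3)·1.020) / (-9) = 0.724
Residual b − A·x = (-7.330, -0.900, -0.002)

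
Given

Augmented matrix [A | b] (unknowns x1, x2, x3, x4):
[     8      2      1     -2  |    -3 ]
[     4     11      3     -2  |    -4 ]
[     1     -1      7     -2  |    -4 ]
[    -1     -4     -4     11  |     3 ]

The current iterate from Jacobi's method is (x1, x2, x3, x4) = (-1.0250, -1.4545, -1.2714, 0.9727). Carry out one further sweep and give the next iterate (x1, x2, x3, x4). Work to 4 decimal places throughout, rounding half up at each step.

One sweep:
  x1 = (-3 - (2)·-1.4545 - (1)·-1.2714 - (-2)·0.9727) / (8) = 0.3907
  x2 = (-4 - (4)·-1.0250 - (3)·-1.2714 - (-2)·0.9727) / (11) = 0.5327
  x3 = (-4 - (1)·-1.0250 - (-1)·-1.4545 - (-2)·0.9727) / (7) = -0.3549
  x4 = (3 - (-1)·-1.0250 - (-4)·-1.4545 - (-4)·-1.2714) / (11) = -0.8117

(0.3907, 0.5327, -0.3549, -0.8117)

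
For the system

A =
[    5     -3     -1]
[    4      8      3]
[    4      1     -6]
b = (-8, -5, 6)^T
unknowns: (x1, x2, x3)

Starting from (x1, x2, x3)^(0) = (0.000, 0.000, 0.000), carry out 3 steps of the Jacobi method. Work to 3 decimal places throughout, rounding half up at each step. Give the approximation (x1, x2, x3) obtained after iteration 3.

(-1.704, 1.277, -2.358)

Iteration 1:
  x1 = (-8 - (-3)·0.000 - (-1)·0.000) / (5) = -1.600
  x2 = (-5 - (4)·0.000 - (3)·0.000) / (8) = -0.625
  x3 = (6 - (4)·0.000 - (1)·0.000) / (-6) = -1.000
Iteration 2:
  x1 = (-8 - (-3)·-0.625 - (-1)·-1.000) / (5) = -2.175
  x2 = (-5 - (4)·-1.600 - (3)·-1.000) / (8) = 0.550
  x3 = (6 - (4)·-1.600 - (1)·-0.625) / (-6) = -2.171
Iteration 3:
  x1 = (-8 - (-3)·0.550 - (-1)·-2.171) / (5) = -1.704
  x2 = (-5 - (4)·-2.175 - (3)·-2.171) / (8) = 1.277
  x3 = (6 - (4)·-2.175 - (1)·0.550) / (-6) = -2.358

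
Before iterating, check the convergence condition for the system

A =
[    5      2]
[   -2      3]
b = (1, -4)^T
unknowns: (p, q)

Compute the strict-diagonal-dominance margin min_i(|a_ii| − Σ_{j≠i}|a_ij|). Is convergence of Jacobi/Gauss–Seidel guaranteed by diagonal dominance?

row 1: |5| − (2) = 3
row 2: |3| − (2) = 1
minimum over rows = 1 → strictly diagonally dominant (convergence guaranteed)

1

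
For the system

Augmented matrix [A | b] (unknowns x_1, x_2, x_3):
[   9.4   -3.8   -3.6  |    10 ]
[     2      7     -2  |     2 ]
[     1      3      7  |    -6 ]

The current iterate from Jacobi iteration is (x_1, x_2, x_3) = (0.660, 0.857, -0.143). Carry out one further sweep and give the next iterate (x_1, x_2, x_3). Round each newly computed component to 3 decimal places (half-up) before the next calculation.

(1.356, 0.056, -1.319)

One sweep:
  x_1 = (10 - (-3.8)·0.857 - (-3.6)·-0.143) / (9.4) = 1.356
  x_2 = (2 - (2)·0.660 - (-2)·-0.143) / (7) = 0.056
  x_3 = (-6 - (1)·0.660 - (3)·0.857) / (7) = -1.319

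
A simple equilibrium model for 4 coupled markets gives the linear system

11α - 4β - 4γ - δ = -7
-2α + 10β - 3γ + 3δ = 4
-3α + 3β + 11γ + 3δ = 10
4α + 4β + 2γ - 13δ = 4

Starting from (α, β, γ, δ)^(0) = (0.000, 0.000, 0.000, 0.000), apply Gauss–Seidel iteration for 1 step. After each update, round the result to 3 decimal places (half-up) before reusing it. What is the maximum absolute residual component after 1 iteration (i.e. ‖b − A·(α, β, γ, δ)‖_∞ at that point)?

3.414

Iteration 1:
  α = (-7 - (-4)·0.000 - (-4)·0.000 - (-1)·0.000) / (11) = -0.636
  β = (4 - (-2)·-0.636 - (-3)·0.000 - (3)·0.000) / (10) = 0.273
  γ = (10 - (-3)·-0.636 - (3)·0.273 - (3)·0.000) / (11) = 0.661
  δ = (4 - (4)·-0.636 - (4)·0.273 - (2)·0.661) / (-13) = -0.318
Residual b − A·x = (3.414, 2.935, 0.956, -0.004); ∞-norm = 3.414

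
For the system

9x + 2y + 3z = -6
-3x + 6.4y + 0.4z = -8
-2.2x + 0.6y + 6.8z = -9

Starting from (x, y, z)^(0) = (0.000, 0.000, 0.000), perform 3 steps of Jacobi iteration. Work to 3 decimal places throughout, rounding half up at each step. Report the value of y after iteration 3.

-1.136

Iteration 1:
  x = (-6 - (2)·0.000 - (3)·0.000) / (9) = -0.667
  y = (-8 - (-3)·0.000 - (0.4)·0.000) / (6.4) = -1.250
  z = (-9 - (-2.2)·0.000 - (0.6)·0.000) / (6.8) = -1.324
Iteration 2:
  x = (-6 - (2)·-1.250 - (3)·-1.324) / (9) = 0.052
  y = (-8 - (-3)·-0.667 - (0.4)·-1.324) / (6.4) = -1.480
  z = (-9 - (-2.2)·-0.667 - (0.6)·-1.250) / (6.8) = -1.429
Iteration 3:
  x = (-6 - (2)·-1.480 - (3)·-1.429) / (9) = 0.139
  y = (-8 - (-3)·0.052 - (0.4)·-1.429) / (6.4) = -1.136
  z = (-9 - (-2.2)·0.052 - (0.6)·-1.480) / (6.8) = -1.176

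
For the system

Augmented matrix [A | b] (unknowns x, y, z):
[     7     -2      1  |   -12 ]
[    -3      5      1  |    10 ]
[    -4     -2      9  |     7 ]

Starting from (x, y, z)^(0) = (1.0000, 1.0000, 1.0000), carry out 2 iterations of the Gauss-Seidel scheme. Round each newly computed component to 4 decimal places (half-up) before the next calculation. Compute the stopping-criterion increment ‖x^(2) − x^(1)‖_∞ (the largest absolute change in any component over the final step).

Iteration 1:
  x = (-12 - (-2)·1.0000 - (1)·1.0000) / (7) = -1.5714
  y = (10 - (-3)·-1.5714 - (1)·1.0000) / (5) = 0.8572
  z = (7 - (-4)·-1.5714 - (-2)·0.8572) / (9) = 0.2699
Iteration 2:
  x = (-12 - (-2)·0.8572 - (1)·0.2699) / (7) = -1.5079
  y = (10 - (-3)·-1.5079 - (1)·0.2699) / (5) = 1.0413
  z = (7 - (-4)·-1.5079 - (-2)·1.0413) / (9) = 0.3390
Change: (0.0635, 0.1841, 0.0691) → max |·| = 0.1841

0.1841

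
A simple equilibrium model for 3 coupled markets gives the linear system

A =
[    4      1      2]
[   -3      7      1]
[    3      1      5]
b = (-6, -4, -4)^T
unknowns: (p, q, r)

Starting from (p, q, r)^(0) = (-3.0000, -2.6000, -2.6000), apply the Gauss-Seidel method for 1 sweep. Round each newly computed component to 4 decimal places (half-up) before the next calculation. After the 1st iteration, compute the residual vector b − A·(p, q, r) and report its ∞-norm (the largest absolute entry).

5.6557

Iteration 1:
  p = (-6 - (1)·-2.6000 - (2)·-2.6000) / (4) = 0.4500
  q = (-4 - (-3)·0.4500 - (1)·-2.6000) / (7) = -0.0071
  r = (-4 - (3)·0.4500 - (1)·-0.0071) / (5) = -1.0686
Residual b − A·x = (-5.6557, -1.5317, 0.0001); ∞-norm = 5.6557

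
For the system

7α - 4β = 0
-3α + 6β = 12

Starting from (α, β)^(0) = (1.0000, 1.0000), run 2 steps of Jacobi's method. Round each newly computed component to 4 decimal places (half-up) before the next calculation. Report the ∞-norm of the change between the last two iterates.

0.8572

Iteration 1:
  α = (0 - (-4)·1.0000) / (7) = 0.5714
  β = (12 - (-3)·1.0000) / (6) = 2.5000
Iteration 2:
  α = (0 - (-4)·2.5000) / (7) = 1.4286
  β = (12 - (-3)·0.5714) / (6) = 2.2857
Change: (0.8572, -0.2143) → max |·| = 0.8572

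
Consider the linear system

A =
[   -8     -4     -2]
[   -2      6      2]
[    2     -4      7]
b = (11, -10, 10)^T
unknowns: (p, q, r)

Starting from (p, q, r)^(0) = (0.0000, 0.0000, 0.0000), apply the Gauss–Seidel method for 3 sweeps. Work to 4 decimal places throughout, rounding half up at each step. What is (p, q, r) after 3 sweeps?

Iteration 1:
  p = (11 - (-4)·0.0000 - (-2)·0.0000) / (-8) = -1.3750
  q = (-10 - (-2)·-1.3750 - (2)·0.0000) / (6) = -2.1250
  r = (10 - (2)·-1.3750 - (-4)·-2.1250) / (7) = 0.6071
Iteration 2:
  p = (11 - (-4)·-2.1250 - (-2)·0.6071) / (-8) = -0.4643
  q = (-10 - (-2)·-0.4643 - (2)·0.6071) / (6) = -2.0238
  r = (10 - (2)·-0.4643 - (-4)·-2.0238) / (7) = 0.4048
Iteration 3:
  p = (11 - (-4)·-2.0238 - (-2)·0.4048) / (-8) = -0.4643
  q = (-10 - (-2)·-0.4643 - (2)·0.4048) / (6) = -1.9564
  r = (10 - (2)·-0.4643 - (-4)·-1.9564) / (7) = 0.4433

(-0.4643, -1.9564, 0.4433)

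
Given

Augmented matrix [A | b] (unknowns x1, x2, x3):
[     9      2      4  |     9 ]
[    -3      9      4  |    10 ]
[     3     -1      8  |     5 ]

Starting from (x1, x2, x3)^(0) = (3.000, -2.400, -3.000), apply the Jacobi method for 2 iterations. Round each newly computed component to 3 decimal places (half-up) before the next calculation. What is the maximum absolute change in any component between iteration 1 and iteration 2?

Iteration 1:
  x1 = (9 - (2)·-2.400 - (4)·-3.000) / (9) = 2.867
  x2 = (10 - (-3)·3.000 - (4)·-3.000) / (9) = 3.444
  x3 = (5 - (3)·3.000 - (-1)·-2.400) / (8) = -0.800
Iteration 2:
  x1 = (9 - (2)·3.444 - (4)·-0.800) / (9) = 0.590
  x2 = (10 - (-3)·2.867 - (4)·-0.800) / (9) = 2.422
  x3 = (5 - (3)·2.867 - (-1)·3.444) / (8) = -0.020
Change: (-2.277, -1.022, 0.780) → max |·| = 2.277

2.277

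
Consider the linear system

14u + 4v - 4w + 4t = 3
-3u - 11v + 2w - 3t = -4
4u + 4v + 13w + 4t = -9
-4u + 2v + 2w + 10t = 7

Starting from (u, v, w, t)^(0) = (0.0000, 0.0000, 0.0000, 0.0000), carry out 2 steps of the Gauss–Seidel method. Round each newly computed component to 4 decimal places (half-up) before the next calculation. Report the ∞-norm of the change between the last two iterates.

0.5864

Iteration 1:
  u = (3 - (4)·0.0000 - (-4)·0.0000 - (4)·0.0000) / (14) = 0.2143
  v = (-4 - (-3)·0.2143 - (2)·0.0000 - (-3)·0.0000) / (-11) = 0.3052
  w = (-9 - (4)·0.2143 - (4)·0.3052 - (4)·0.0000) / (13) = -0.8522
  t = (7 - (-4)·0.2143 - (2)·0.3052 - (2)·-0.8522) / (10) = 0.8951
Iteration 2:
  u = (3 - (4)·0.3052 - (-4)·-0.8522 - (4)·0.8951) / (14) = -0.3721
  v = (-4 - (-3)·-0.3721 - (2)·-0.8522 - (-3)·0.8951) / (-11) = 0.0661
  w = (-9 - (4)·-0.3721 - (4)·0.0661 - (4)·0.8951) / (13) = -0.8736
  t = (7 - (-4)·-0.3721 - (2)·0.0661 - (2)·-0.8736) / (10) = 0.7127
Change: (-0.5864, -0.2391, -0.0214, -0.1824) → max |·| = 0.5864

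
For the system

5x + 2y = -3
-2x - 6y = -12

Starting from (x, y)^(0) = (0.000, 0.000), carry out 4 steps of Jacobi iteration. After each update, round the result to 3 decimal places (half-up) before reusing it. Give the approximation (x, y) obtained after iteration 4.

(-1.587, 2.493)

Iteration 1:
  x = (-3 - (2)·0.000) / (5) = -0.600
  y = (-12 - (-2)·0.000) / (-6) = 2.000
Iteration 2:
  x = (-3 - (2)·2.000) / (5) = -1.400
  y = (-12 - (-2)·-0.600) / (-6) = 2.200
Iteration 3:
  x = (-3 - (2)·2.200) / (5) = -1.480
  y = (-12 - (-2)·-1.400) / (-6) = 2.467
Iteration 4:
  x = (-3 - (2)·2.467) / (5) = -1.587
  y = (-12 - (-2)·-1.480) / (-6) = 2.493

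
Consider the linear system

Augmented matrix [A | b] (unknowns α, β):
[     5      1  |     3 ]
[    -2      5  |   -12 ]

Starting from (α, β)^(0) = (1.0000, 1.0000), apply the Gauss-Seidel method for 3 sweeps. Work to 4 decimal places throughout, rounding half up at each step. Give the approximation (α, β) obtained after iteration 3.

(0.9962, -2.0015)

Iteration 1:
  α = (3 - (1)·1.0000) / (5) = 0.4000
  β = (-12 - (-2)·0.4000) / (5) = -2.2400
Iteration 2:
  α = (3 - (1)·-2.2400) / (5) = 1.0480
  β = (-12 - (-2)·1.0480) / (5) = -1.9808
Iteration 3:
  α = (3 - (1)·-1.9808) / (5) = 0.9962
  β = (-12 - (-2)·0.9962) / (5) = -2.0015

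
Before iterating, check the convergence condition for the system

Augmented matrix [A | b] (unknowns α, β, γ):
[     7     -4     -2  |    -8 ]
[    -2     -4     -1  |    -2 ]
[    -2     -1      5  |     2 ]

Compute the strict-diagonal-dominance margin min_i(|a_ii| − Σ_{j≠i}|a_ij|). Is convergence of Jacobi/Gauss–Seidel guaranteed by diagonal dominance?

row 1: |7| − (4+2) = 1
row 2: |-4| − (2+1) = 1
row 3: |5| − (2+1) = 2
minimum over rows = 1 → strictly diagonally dominant (convergence guaranteed)

1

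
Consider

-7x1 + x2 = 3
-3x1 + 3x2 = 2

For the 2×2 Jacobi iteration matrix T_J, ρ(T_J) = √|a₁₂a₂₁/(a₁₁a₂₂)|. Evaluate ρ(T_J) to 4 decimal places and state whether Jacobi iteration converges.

0.3780

a₁₂a₂₁/(a₁₁a₂₂) = (1)·(-3) / ((-7)·(3)) = 0.142857
ρ = √|0.142857| = √0.142857 = 0.3780
ρ < 1, so Jacobi converges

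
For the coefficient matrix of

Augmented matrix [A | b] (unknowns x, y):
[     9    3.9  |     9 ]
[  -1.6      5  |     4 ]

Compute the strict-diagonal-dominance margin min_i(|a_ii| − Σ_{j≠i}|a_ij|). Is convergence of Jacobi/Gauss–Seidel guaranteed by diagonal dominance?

3.4

row 1: |9| − (3.9) = 5.1
row 2: |5| − (1.6) = 3.4
minimum over rows = 3.4 → strictly diagonally dominant (convergence guaranteed)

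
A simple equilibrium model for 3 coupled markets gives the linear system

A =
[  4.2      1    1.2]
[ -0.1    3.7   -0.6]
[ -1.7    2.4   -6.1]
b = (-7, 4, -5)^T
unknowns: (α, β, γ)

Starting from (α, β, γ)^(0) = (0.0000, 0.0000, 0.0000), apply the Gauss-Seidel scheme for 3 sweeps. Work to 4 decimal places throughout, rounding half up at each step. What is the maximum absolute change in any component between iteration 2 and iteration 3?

0.1474

Iteration 1:
  α = (-7 - (1)·0.0000 - (1.2)·0.0000) / (4.2) = -1.6667
  β = (4 - (-0.1)·-1.6667 - (-0.6)·0.0000) / (3.7) = 1.0360
  γ = (-5 - (-1.7)·-1.6667 - (2.4)·1.0360) / (-6.1) = 1.6918
Iteration 2:
  α = (-7 - (1)·1.0360 - (1.2)·1.6918) / (4.2) = -2.3967
  β = (4 - (-0.1)·-2.3967 - (-0.6)·1.6918) / (3.7) = 1.2907
  γ = (-5 - (-1.7)·-2.3967 - (2.4)·1.2907) / (-6.1) = 1.9954
Iteration 3:
  α = (-7 - (1)·1.2907 - (1.2)·1.9954) / (4.2) = -2.5441
  β = (4 - (-0.1)·-2.5441 - (-0.6)·1.9954) / (3.7) = 1.3359
  γ = (-5 - (-1.7)·-2.5441 - (2.4)·1.3359) / (-6.1) = 2.0543
Change: (-0.1474, 0.0452, 0.0589) → max |·| = 0.1474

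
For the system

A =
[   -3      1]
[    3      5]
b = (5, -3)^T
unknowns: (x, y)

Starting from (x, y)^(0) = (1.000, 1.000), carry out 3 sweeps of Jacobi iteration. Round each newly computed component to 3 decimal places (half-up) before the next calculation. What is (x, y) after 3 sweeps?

(-1.600, 0.640)

Iteration 1:
  x = (5 - (1)·1.000) / (-3) = -1.333
  y = (-3 - (3)·1.000) / (5) = -1.200
Iteration 2:
  x = (5 - (1)·-1.200) / (-3) = -2.067
  y = (-3 - (3)·-1.333) / (5) = 0.200
Iteration 3:
  x = (5 - (1)·0.200) / (-3) = -1.600
  y = (-3 - (3)·-2.067) / (5) = 0.640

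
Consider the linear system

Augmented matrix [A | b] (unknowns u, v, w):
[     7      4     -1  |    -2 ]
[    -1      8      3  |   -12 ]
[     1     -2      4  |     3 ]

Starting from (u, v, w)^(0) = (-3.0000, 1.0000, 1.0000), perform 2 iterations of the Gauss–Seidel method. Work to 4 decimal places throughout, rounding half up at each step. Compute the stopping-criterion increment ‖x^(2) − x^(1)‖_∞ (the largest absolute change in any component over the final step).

Iteration 1:
  u = (-2 - (4)·1.0000 - (-1)·1.0000) / (7) = -0.7143
  v = (-12 - (-1)·-0.7143 - (3)·1.0000) / (8) = -1.9643
  w = (3 - (1)·-0.7143 - (-2)·-1.9643) / (4) = -0.0536
Iteration 2:
  u = (-2 - (4)·-1.9643 - (-1)·-0.0536) / (7) = 0.8291
  v = (-12 - (-1)·0.8291 - (3)·-0.0536) / (8) = -1.3763
  w = (3 - (1)·0.8291 - (-2)·-1.3763) / (4) = -0.1454
Change: (1.5434, 0.5880, -0.0918) → max |·| = 1.5434

1.5434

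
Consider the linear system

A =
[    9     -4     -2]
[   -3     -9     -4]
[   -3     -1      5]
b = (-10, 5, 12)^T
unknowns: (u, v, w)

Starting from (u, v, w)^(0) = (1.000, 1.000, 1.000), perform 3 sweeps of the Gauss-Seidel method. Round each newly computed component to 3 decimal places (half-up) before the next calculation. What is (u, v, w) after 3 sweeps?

Iteration 1:
  u = (-10 - (-4)·1.000 - (-2)·1.000) / (9) = -0.444
  v = (5 - (-3)·-0.444 - (-4)·1.000) / (-9) = -0.852
  w = (12 - (-3)·-0.444 - (-1)·-0.852) / (5) = 1.963
Iteration 2:
  u = (-10 - (-4)·-0.852 - (-2)·1.963) / (9) = -1.054
  v = (5 - (-3)·-1.054 - (-4)·1.963) / (-9) = -1.077
  w = (12 - (-3)·-1.054 - (-1)·-1.077) / (5) = 1.552
Iteration 3:
  u = (-10 - (-4)·-1.077 - (-2)·1.552) / (9) = -1.245
  v = (5 - (-3)·-1.245 - (-4)·1.552) / (-9) = -0.830
  w = (12 - (-3)·-1.245 - (-1)·-0.830) / (5) = 1.487

(-1.245, -0.830, 1.487)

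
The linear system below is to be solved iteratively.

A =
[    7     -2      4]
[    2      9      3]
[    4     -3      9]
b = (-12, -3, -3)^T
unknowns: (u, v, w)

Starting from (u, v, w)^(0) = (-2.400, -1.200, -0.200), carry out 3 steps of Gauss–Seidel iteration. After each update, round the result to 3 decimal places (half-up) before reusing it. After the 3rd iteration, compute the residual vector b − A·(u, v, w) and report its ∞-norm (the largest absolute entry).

0.081

Iteration 1:
  u = (-12 - (-2)·-1.200 - (4)·-0.200) / (7) = -1.943
  v = (-3 - (2)·-1.943 - (3)·-0.200) / (9) = 0.165
  w = (-3 - (4)·-1.943 - (-3)·0.165) / (9) = 0.585
Iteration 2:
  u = (-12 - (-2)·0.165 - (4)·0.585) / (7) = -2.001
  v = (-3 - (2)·-2.001 - (3)·0.585) / (9) = -0.084
  w = (-3 - (4)·-2.001 - (-3)·-0.084) / (9) = 0.528
Iteration 3:
  u = (-12 - (-2)·-0.084 - (4)·0.528) / (7) = -2.040
  v = (-3 - (2)·-2.040 - (3)·0.528) / (9) = -0.056
  w = (-3 - (4)·-2.040 - (-3)·-0.056) / (9) = 0.555
Residual b − A·x = (-0.052, -0.081, -0.003); ∞-norm = 0.081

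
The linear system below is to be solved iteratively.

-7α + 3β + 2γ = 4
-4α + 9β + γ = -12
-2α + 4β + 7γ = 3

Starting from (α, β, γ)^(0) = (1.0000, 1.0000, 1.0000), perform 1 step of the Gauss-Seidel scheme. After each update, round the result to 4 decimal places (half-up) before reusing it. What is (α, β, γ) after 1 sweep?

(0.1429, -1.3809, 1.2585)

Iteration 1:
  α = (4 - (3)·1.0000 - (2)·1.0000) / (-7) = 0.1429
  β = (-12 - (-4)·0.1429 - (1)·1.0000) / (9) = -1.3809
  γ = (3 - (-2)·0.1429 - (4)·-1.3809) / (7) = 1.2585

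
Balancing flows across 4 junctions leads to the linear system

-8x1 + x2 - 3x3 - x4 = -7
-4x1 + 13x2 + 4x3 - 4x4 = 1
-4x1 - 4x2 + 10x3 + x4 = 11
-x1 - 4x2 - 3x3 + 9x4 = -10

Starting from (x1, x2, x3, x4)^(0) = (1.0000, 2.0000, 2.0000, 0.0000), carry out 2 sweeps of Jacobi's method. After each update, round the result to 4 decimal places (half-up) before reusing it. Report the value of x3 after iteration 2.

1.1021

Iteration 1:
  x1 = (-7 - (1)·2.0000 - (-3)·2.0000 - (-1)·0.0000) / (-8) = 0.3750
  x2 = (1 - (-4)·1.0000 - (4)·2.0000 - (-4)·0.0000) / (13) = -0.2308
  x3 = (11 - (-4)·1.0000 - (-4)·2.0000 - (1)·0.0000) / (10) = 2.3000
  x4 = (-10 - (-1)·1.0000 - (-4)·2.0000 - (-3)·2.0000) / (9) = 0.5556
Iteration 2:
  x1 = (-7 - (1)·-0.2308 - (-3)·2.3000 - (-1)·0.5556) / (-8) = -0.0858
  x2 = (1 - (-4)·0.3750 - (4)·2.3000 - (-4)·0.5556) / (13) = -0.3444
  x3 = (11 - (-4)·0.3750 - (-4)·-0.2308 - (1)·0.5556) / (10) = 1.1021
  x4 = (-10 - (-1)·0.3750 - (-4)·-0.2308 - (-3)·2.3000) / (9) = -0.4054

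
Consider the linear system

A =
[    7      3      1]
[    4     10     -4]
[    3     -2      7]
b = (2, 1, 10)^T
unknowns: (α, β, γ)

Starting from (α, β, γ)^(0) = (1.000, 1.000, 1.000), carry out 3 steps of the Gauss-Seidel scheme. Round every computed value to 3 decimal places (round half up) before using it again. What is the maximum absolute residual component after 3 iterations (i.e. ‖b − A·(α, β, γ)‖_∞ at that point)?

Iteration 1:
  α = (2 - (3)·1.000 - (1)·1.000) / (7) = -0.286
  β = (1 - (4)·-0.286 - (-4)·1.000) / (10) = 0.614
  γ = (10 - (3)·-0.286 - (-2)·0.614) / (7) = 1.727
Iteration 2:
  α = (2 - (3)·0.614 - (1)·1.727) / (7) = -0.224
  β = (1 - (4)·-0.224 - (-4)·1.727) / (10) = 0.880
  γ = (10 - (3)·-0.224 - (-2)·0.880) / (7) = 1.776
Iteration 3:
  α = (2 - (3)·0.880 - (1)·1.776) / (7) = -0.345
  β = (1 - (4)·-0.345 - (-4)·1.776) / (10) = 0.948
  γ = (10 - (3)·-0.345 - (-2)·0.948) / (7) = 1.847
Residual b − A·x = (-0.276, 0.288, 0.002); ∞-norm = 0.288

0.288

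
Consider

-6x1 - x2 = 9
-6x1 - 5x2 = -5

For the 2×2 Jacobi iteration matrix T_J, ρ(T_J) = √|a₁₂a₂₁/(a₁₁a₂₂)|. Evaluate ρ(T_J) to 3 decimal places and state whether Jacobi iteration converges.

a₁₂a₂₁/(a₁₁a₂₂) = (-1)·(-6) / ((-6)·(-5)) = 0.200000
ρ = √|0.200000| = √0.200000 = 0.447
ρ < 1, so Jacobi converges

0.447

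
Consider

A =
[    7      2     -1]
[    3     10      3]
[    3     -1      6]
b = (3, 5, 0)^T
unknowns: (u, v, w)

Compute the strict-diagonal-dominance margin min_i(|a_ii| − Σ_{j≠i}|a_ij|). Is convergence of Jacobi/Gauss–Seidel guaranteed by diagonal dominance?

row 1: |7| − (2+1) = 4
row 2: |10| − (3+3) = 4
row 3: |6| − (3+1) = 2
minimum over rows = 2 → strictly diagonally dominant (convergence guaranteed)

2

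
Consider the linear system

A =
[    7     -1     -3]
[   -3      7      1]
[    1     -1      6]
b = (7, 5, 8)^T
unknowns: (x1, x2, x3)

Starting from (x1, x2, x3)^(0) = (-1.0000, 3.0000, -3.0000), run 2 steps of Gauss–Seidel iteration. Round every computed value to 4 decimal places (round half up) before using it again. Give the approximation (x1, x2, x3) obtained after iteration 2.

(1.8192, 1.2782, 1.2432)

Iteration 1:
  x1 = (7 - (-1)·3.0000 - (-3)·-3.0000) / (7) = 0.1429
  x2 = (5 - (-3)·0.1429 - (1)·-3.0000) / (7) = 1.2041
  x3 = (8 - (1)·0.1429 - (-1)·1.2041) / (6) = 1.5102
Iteration 2:
  x1 = (7 - (-1)·1.2041 - (-3)·1.5102) / (7) = 1.8192
  x2 = (5 - (-3)·1.8192 - (1)·1.5102) / (7) = 1.2782
  x3 = (8 - (1)·1.8192 - (-1)·1.2782) / (6) = 1.2432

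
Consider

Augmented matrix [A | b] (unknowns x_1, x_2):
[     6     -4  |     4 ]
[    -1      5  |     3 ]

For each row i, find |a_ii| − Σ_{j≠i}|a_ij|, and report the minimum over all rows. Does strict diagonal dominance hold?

2

row 1: |6| − (4) = 2
row 2: |5| − (1) = 4
minimum over rows = 2 → strictly diagonally dominant (convergence guaranteed)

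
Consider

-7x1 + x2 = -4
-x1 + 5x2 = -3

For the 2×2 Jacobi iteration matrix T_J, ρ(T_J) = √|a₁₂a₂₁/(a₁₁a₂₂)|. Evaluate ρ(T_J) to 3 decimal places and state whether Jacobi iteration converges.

0.169

a₁₂a₂₁/(a₁₁a₂₂) = (1)·(-1) / ((-7)·(5)) = 0.028571
ρ = √|0.028571| = √0.028571 = 0.169
ρ < 1, so Jacobi converges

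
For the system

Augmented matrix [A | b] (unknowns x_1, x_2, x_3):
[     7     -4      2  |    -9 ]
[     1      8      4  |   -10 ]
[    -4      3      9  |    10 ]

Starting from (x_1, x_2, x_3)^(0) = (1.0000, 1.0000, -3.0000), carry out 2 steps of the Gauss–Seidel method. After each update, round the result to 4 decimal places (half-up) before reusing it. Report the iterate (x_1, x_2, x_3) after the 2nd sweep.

(-1.4666, -1.6153, 0.9977)

Iteration 1:
  x_1 = (-9 - (-4)·1.0000 - (2)·-3.0000) / (7) = 0.1429
  x_2 = (-10 - (1)·0.1429 - (4)·-3.0000) / (8) = 0.2321
  x_3 = (10 - (-4)·0.1429 - (3)·0.2321) / (9) = 1.0973
Iteration 2:
  x_1 = (-9 - (-4)·0.2321 - (2)·1.0973) / (7) = -1.4666
  x_2 = (-10 - (1)·-1.4666 - (4)·1.0973) / (8) = -1.6153
  x_3 = (10 - (-4)·-1.4666 - (3)·-1.6153) / (9) = 0.9977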